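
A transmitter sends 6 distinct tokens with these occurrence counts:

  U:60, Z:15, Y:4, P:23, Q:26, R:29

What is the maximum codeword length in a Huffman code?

Merge the two lowest-weight nodes at each step:
Y(4) + Z(15) → 19
19 + P(23) → 42
Q(26) + R(29) → 55
42 + 55 → 97
U(60) + 97 → 157
The first pair merged (Y, Z) ends up deepest, at depth 4.

4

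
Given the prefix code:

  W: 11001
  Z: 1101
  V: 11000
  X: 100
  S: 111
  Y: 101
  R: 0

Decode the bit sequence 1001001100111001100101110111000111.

Read left to right; each codeword is recognised as soon as it completes (prefix code):
  100→X | 100→X | 11001→W | 11001→W | 100→X | 101→Y | 1101→Z | 11000→V | 111→S
Decoded message: XXWWXYZVS

XXWWXYZVS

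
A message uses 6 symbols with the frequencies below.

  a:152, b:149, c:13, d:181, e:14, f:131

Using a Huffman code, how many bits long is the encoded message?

1465

Build the Huffman tree bottom-up:
c(13) + e(14) → 27
27 + f(131) → 158
b(149) + a(152) → 301
158 + d(181) → 339
301 + 339 → 640
Total encoded bits = sum of merged weights = 27 + 158 + 301 + 339 + 640 = 1465.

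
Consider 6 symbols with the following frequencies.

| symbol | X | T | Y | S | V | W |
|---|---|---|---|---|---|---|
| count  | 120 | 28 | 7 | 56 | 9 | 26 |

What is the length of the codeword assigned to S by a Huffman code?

Build the tree from the bottom:
Y(7) + V(9) → 16
16 + W(26) → 42
T(28) + 42 → 70
S(56) + 70 → 126
X(120) + 126 → 246
S's leaf is at depth 2, giving a 2-bit codeword.

2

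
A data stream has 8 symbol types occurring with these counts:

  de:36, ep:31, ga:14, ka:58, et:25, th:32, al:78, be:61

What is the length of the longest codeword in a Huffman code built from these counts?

Merge the two lowest-weight nodes at each step:
ga(14) + et(25) → 39
ep(31) + th(32) → 63
de(36) + 39 → 75
ka(58) + be(61) → 119
63 + 75 → 138
al(78) + 119 → 197
138 + 197 → 335
The rarest symbols sit at the bottom; the longest codeword is 4 bits.

4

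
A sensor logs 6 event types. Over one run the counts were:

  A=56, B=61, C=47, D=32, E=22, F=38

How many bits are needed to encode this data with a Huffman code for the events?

Merge the two smallest weights repeatedly:
E(22) + D(32) → 54
F(38) + C(47) → 85
54 + A(56) → 110
B(61) + 85 → 146
110 + 146 → 256
Total encoded bits = sum of merged weights = 54 + 85 + 110 + 146 + 256 = 651.

651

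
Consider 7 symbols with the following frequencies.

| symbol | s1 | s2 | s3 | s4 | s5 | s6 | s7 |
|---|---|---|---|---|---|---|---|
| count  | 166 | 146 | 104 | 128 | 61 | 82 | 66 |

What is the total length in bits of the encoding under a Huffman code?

2074

Greedily combine the two least-frequent nodes:
merge s5(61) and s7(66): 127
merge s6(82) and s3(104): 186
merge 127 and s4(128): 255
merge s2(146) and s1(166): 312
merge 186 and 255: 441
merge 312 and 441: 753
The encoded length is the sum of every internal node's weight: 127 + 186 + 255 + 312 + 441 + 753 = 2074 bits.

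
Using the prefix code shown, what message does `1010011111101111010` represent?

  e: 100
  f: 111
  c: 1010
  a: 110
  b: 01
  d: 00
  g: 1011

Read left to right; each codeword is recognised as soon as it completes (prefix code):
  1010→c | 01→b | 111→f | 110→a | 111→f | 1010→c
Decoded message: cbfafc

cbfafc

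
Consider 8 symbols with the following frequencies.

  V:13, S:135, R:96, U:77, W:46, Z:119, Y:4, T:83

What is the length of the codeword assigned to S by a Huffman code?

Huffman merges, smallest pair first:
Y(4) + V(13) → 17
17 + W(46) → 63
63 + U(77) → 140
T(83) + R(96) → 179
Z(119) + S(135) → 254
140 + 179 → 319
254 + 319 → 573
S's leaf is at depth 2, giving a 2-bit codeword.

2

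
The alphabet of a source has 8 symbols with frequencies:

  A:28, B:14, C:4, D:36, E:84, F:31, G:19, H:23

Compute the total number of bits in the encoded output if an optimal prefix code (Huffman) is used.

Merge the two smallest weights repeatedly:
C(4) + B(14) → 18
18 + G(19) → 37
H(23) + A(28) → 51
F(31) + D(36) → 67
37 + 51 → 88
67 + E(84) → 151
88 + 151 → 239
Each symbol's bit-cost is frequency × depth; summing gives 651 bits (equivalently 18 + 37 + 51 + 67 + 88 + 151 + 239).

651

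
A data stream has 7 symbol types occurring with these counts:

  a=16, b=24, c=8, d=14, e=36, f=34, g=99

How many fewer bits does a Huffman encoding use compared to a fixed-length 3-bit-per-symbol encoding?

Fixed-length: 3 bits × 231 symbols = 693 bits.
Huffman merges:
combine c(8), d(14) → 22
combine a(16), 22 → 38
combine b(24), f(34) → 58
combine e(36), 38 → 74
combine 58, 74 → 132
combine g(99), 132 → 231
Huffman total = 22 + 38 + 58 + 74 + 132 + 231 = 555 bits.
Saving = 693 − 555 = 138 bits.

138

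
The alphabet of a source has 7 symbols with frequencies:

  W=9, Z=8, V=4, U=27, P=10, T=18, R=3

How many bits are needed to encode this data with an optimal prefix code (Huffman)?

Build the Huffman tree bottom-up:
merge R(3) and V(4): 7
merge 7 and Z(8): 15
merge W(9) and P(10): 19
merge 15 and T(18): 33
merge 19 and U(27): 46
merge 33 and 46: 79
The encoded length is the sum of every internal node's weight: 7 + 15 + 19 + 33 + 46 + 79 = 199 bits.

199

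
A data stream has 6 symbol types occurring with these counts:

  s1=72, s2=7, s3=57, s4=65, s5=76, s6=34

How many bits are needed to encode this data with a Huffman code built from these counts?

761

Merge the two smallest weights repeatedly:
s2(7) + s6(34) → 41
41 + s3(57) → 98
s4(65) + s1(72) → 137
s5(76) + 98 → 174
137 + 174 → 311
The encoded length is the sum of every internal node's weight: 41 + 98 + 137 + 174 + 311 = 761 bits.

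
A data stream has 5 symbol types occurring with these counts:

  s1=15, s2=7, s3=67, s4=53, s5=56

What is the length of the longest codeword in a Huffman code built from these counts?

Merge the two lowest-weight nodes at each step:
merge s2(7) and s1(15): 22
merge 22 and s4(53): 75
merge s5(56) and s3(67): 123
merge 75 and 123: 198
Maximum depth reached is 3.

3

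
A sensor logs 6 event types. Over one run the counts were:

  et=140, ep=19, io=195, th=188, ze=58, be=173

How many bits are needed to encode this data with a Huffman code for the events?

Merge the two smallest weights repeatedly:
ep(19) + ze(58) → 77
77 + et(140) → 217
be(173) + th(188) → 361
io(195) + 217 → 412
361 + 412 → 773
Each symbol's bit-cost is frequency × depth; summing gives 1840 bits (equivalently 77 + 217 + 361 + 412 + 773).

1840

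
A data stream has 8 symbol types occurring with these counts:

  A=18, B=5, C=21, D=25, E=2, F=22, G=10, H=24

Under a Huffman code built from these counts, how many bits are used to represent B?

5

Build the tree from the bottom:
merge E(2) and B(5): 7
merge 7 and G(10): 17
merge 17 and A(18): 35
merge C(21) and F(22): 43
merge H(24) and D(25): 49
merge 35 and 43: 78
merge 49 and 78: 127
B sits 5 levels below the root, so its codeword is 5 bits.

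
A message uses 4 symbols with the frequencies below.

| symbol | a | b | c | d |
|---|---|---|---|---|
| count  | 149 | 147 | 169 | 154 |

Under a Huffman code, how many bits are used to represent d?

2

Build the tree from the bottom:
combine b(147), a(149) → 296
combine d(154), c(169) → 323
combine 296, 323 → 619
d's leaf is at depth 2, giving a 2-bit codeword.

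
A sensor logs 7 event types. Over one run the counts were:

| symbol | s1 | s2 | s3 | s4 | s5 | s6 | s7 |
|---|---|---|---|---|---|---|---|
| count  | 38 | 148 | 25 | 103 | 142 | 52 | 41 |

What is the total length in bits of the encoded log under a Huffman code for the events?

Merge the two smallest weights repeatedly:
merge s3(25) and s1(38): 63
merge s7(41) and s6(52): 93
merge 63 and 93: 156
merge s4(103) and s5(142): 245
merge s2(148) and 156: 304
merge 245 and 304: 549
The encoded length is the sum of every internal node's weight: 63 + 93 + 156 + 245 + 304 + 549 = 1410 bits.

1410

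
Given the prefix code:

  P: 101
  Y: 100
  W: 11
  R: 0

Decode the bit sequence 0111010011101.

RWPRRWP

Read left to right; each codeword is recognised as soon as it completes (prefix code):
  0→R | 11→W | 101→P | 0→R | 0→R | 11→W | 101→P
Decoded message: RWPRRWP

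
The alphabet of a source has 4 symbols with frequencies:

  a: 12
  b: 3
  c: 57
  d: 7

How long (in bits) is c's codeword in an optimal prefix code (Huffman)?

1

Build the tree from the bottom:
b(3) + d(7) → 10
10 + a(12) → 22
22 + c(57) → 79
c sits one level below the root: a 1-bit codeword.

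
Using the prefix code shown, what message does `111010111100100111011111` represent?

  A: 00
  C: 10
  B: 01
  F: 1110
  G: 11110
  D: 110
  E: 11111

FCGBAFE

Read left to right; each codeword is recognised as soon as it completes (prefix code):
  1110→F | 10→C | 11110→G | 01→B | 00→A | 1110→F | 11111→E
Decoded message: FCGBAFE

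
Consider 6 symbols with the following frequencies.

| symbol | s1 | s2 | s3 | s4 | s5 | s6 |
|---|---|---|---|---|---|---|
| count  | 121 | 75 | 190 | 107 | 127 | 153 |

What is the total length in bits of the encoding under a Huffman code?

Merge the two smallest weights repeatedly:
merge s2(75) and s4(107): 182
merge s1(121) and s5(127): 248
merge s6(153) and 182: 335
merge s3(190) and 248: 438
merge 335 and 438: 773
Total encoded bits = sum of merged weights = 182 + 248 + 335 + 438 + 773 = 1976.

1976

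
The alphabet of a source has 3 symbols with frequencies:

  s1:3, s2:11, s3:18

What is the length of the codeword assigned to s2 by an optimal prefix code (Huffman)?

Huffman merges, smallest pair first:
s1(3) + s2(11) → 14
14 + s3(18) → 32
s2's leaf is at depth 2, giving a 2-bit codeword.

2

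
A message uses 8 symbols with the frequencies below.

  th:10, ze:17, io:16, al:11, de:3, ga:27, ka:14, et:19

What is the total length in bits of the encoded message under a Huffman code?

337

Merge the two smallest weights repeatedly:
de(3) + th(10) → 13
al(11) + 13 → 24
ka(14) + io(16) → 30
ze(17) + et(19) → 36
24 + ga(27) → 51
30 + 36 → 66
51 + 66 → 117
Total encoded bits = sum of merged weights = 13 + 24 + 30 + 36 + 51 + 66 + 117 = 337.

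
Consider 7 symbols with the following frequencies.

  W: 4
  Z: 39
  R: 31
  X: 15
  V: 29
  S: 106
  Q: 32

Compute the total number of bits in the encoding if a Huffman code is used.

623

Greedily combine the two least-frequent nodes:
W(4) + X(15) → 19
19 + V(29) → 48
R(31) + Q(32) → 63
Z(39) + 48 → 87
63 + 87 → 150
S(106) + 150 → 256
Total encoded bits = sum of merged weights = 19 + 48 + 63 + 87 + 150 + 256 = 623.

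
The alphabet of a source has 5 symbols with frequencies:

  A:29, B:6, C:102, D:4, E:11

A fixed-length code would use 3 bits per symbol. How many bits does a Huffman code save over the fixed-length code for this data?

Fixed-length: 3 bits × 152 symbols = 456 bits.
Huffman merges:
combine D(4), B(6) → 10
combine 10, E(11) → 21
combine 21, A(29) → 50
combine 50, C(102) → 152
Huffman total = 10 + 21 + 50 + 152 = 233 bits.
Saving = 456 − 233 = 223 bits.

223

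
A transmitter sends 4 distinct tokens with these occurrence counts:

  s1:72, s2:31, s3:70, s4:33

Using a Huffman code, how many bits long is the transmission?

Build the Huffman tree bottom-up:
s2(31) + s4(33) → 64
64 + s3(70) → 134
s1(72) + 134 → 206
Total encoded bits = sum of merged weights = 64 + 134 + 206 = 404.

404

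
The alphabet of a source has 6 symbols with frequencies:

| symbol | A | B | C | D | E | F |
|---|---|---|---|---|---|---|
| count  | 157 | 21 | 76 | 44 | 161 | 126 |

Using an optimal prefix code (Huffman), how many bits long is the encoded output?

Merge the two smallest weights repeatedly:
merge B(21) and D(44): 65
merge 65 and C(76): 141
merge F(126) and 141: 267
merge A(157) and E(161): 318
merge 267 and 318: 585
Each symbol's bit-cost is frequency × depth; summing gives 1376 bits (equivalently 65 + 141 + 267 + 318 + 585).

1376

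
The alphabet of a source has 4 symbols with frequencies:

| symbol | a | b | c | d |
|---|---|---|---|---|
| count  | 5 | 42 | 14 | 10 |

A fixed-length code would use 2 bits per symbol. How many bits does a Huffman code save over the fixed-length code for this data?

Fixed-length: 2 bits × 71 symbols = 142 bits.
Huffman merges:
merge a(5) and d(10): 15
merge c(14) and 15: 29
merge 29 and b(42): 71
Huffman total = 15 + 29 + 71 = 115 bits.
Saving = 142 − 115 = 27 bits.

27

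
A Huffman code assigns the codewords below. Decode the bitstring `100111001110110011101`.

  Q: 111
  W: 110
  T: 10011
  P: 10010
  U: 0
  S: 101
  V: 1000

TTSTS

Read left to right; each codeword is recognised as soon as it completes (prefix code):
  10011→T | 10011→T | 101→S | 10011→T | 101→S
Decoded message: TTSTS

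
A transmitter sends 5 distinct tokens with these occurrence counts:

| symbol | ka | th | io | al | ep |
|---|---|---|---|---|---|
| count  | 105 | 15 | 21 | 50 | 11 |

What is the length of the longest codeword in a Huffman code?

Merge the two lowest-weight nodes at each step:
ep(11) + th(15) → 26
io(21) + 26 → 47
47 + al(50) → 97
97 + ka(105) → 202
Maximum depth reached is 4.

4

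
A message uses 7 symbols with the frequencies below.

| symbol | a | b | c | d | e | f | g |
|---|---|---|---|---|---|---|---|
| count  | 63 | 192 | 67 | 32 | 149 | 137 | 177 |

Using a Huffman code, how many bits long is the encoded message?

Build the Huffman tree bottom-up:
merge d(32) and a(63): 95
merge c(67) and 95: 162
merge f(137) and e(149): 286
merge 162 and g(177): 339
merge b(192) and 286: 478
merge 339 and 478: 817
Each symbol's bit-cost is frequency × depth; summing gives 2177 bits (equivalently 95 + 162 + 286 + 339 + 478 + 817).

2177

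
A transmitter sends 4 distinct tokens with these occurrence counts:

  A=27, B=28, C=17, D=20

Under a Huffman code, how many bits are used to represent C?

Huffman merges, smallest pair first:
combine C(17), D(20) → 37
combine A(27), B(28) → 55
combine 37, 55 → 92
C sits 2 levels below the root, so its codeword is 2 bits.

2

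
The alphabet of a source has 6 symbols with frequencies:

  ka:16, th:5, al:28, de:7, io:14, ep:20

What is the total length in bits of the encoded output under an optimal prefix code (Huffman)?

Greedily combine the two least-frequent nodes:
combine th(5), de(7) → 12
combine 12, io(14) → 26
combine ka(16), ep(20) → 36
combine 26, al(28) → 54
combine 36, 54 → 90
Total encoded bits = sum of merged weights = 12 + 26 + 36 + 54 + 90 = 218.

218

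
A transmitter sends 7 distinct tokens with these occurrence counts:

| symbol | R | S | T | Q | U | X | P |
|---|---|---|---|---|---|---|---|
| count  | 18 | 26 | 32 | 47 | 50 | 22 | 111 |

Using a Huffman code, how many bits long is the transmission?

794

Merge the two smallest weights repeatedly:
combine R(18), X(22) → 40
combine S(26), T(32) → 58
combine 40, Q(47) → 87
combine U(50), 58 → 108
combine 87, 108 → 195
combine P(111), 195 → 306
Each symbol's bit-cost is frequency × depth; summing gives 794 bits (equivalently 40 + 58 + 87 + 108 + 195 + 306).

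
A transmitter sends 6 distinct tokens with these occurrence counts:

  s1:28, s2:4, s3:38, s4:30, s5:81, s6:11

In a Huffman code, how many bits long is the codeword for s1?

3

Build the tree from the bottom:
s2(4) + s6(11) → 15
15 + s1(28) → 43
s4(30) + s3(38) → 68
43 + 68 → 111
s5(81) + 111 → 192
The subtree containing s1 is merged 3 times, so code length = 3.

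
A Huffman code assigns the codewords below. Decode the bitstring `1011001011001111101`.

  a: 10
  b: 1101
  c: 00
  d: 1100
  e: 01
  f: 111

Read left to right; each codeword is recognised as soon as it completes (prefix code):
  10→a | 1100→d | 10→a | 1100→d | 111→f | 1101→b
Decoded message: adadfb

adadfb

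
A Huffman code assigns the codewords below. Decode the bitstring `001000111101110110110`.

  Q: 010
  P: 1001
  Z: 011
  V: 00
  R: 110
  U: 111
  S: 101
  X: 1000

Read left to right; each codeword is recognised as soon as it completes (prefix code):
  00→V | 1000→X | 111→U | 101→S | 110→R | 110→R | 110→R
Decoded message: VXUSRRR

VXUSRRR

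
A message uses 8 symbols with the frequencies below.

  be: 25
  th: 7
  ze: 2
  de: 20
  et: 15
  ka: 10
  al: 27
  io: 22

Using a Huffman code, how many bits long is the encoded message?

360

Merge the two smallest weights repeatedly:
ze(2) + th(7) → 9
9 + ka(10) → 19
et(15) + 19 → 34
de(20) + io(22) → 42
be(25) + al(27) → 52
34 + 42 → 76
52 + 76 → 128
Each symbol's bit-cost is frequency × depth; summing gives 360 bits (equivalently 9 + 19 + 34 + 42 + 52 + 76 + 128).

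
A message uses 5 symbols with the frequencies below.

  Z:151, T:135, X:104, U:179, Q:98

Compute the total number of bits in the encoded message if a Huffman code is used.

Greedily combine the two least-frequent nodes:
combine Q(98), X(104) → 202
combine T(135), Z(151) → 286
combine U(179), 202 → 381
combine 286, 381 → 667
Each symbol's bit-cost is frequency × depth; summing gives 1536 bits (equivalently 202 + 286 + 381 + 667).

1536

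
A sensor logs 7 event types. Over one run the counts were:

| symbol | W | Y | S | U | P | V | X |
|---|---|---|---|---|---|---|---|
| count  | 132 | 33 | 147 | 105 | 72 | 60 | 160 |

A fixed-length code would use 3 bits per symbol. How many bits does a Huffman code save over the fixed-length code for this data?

214

Fixed-length: 3 bits × 709 symbols = 2127 bits.
Huffman merges:
Y(33) + V(60) → 93
P(72) + 93 → 165
U(105) + W(132) → 237
S(147) + X(160) → 307
165 + 237 → 402
307 + 402 → 709
Huffman total = 93 + 165 + 237 + 307 + 402 + 709 = 1913 bits.
Saving = 2127 − 1913 = 214 bits.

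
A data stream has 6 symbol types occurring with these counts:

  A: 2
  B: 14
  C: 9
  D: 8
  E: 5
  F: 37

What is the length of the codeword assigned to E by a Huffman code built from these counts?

Build the tree from the bottom:
merge A(2) and E(5): 7
merge 7 and D(8): 15
merge C(9) and B(14): 23
merge 15 and 23: 38
merge F(37) and 38: 75
E sits 4 levels below the root, so its codeword is 4 bits.

4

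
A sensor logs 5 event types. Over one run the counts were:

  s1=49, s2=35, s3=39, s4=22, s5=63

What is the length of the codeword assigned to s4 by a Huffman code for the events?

Huffman merges, smallest pair first:
combine s4(22), s2(35) → 57
combine s3(39), s1(49) → 88
combine 57, s5(63) → 120
combine 88, 120 → 208
The subtree containing s4 is merged 3 times, so code length = 3.

3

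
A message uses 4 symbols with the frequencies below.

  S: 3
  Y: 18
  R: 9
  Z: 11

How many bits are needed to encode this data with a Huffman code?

76

Greedily combine the two least-frequent nodes:
merge S(3) and R(9): 12
merge Z(11) and 12: 23
merge Y(18) and 23: 41
The encoded length is the sum of every internal node's weight: 12 + 23 + 41 = 76 bits.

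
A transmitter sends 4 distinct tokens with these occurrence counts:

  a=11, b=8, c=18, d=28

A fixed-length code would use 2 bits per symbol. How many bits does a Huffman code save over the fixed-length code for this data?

9

Fixed-length: 2 bits × 65 symbols = 130 bits.
Huffman merges:
b(8) + a(11) → 19
c(18) + 19 → 37
d(28) + 37 → 65
Huffman total = 19 + 37 + 65 = 121 bits.
Saving = 130 − 121 = 9 bits.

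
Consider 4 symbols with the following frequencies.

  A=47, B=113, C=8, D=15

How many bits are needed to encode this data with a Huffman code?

Greedily combine the two least-frequent nodes:
merge C(8) and D(15): 23
merge 23 and A(47): 70
merge 70 and B(113): 183
Each symbol's bit-cost is frequency × depth; summing gives 276 bits (equivalently 23 + 70 + 183).

276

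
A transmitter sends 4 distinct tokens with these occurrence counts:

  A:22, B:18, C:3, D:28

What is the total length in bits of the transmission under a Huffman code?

135

Merge the two smallest weights repeatedly:
C(3) + B(18) → 21
21 + A(22) → 43
D(28) + 43 → 71
Total encoded bits = sum of merged weights = 21 + 43 + 71 = 135.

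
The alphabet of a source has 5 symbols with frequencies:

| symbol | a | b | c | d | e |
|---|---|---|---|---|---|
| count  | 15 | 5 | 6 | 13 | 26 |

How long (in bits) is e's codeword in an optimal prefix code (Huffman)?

1

Repeatedly merge the two smallest:
combine b(5), c(6) → 11
combine 11, d(13) → 24
combine a(15), 24 → 39
combine e(26), 39 → 65
e is merged only at the final step, so code length = 1.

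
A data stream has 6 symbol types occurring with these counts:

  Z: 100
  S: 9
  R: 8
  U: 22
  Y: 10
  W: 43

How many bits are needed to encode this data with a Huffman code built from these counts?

377

Merge the two smallest weights repeatedly:
combine R(8), S(9) → 17
combine Y(10), 17 → 27
combine U(22), 27 → 49
combine W(43), 49 → 92
combine 92, Z(100) → 192
The encoded length is the sum of every internal node's weight: 17 + 27 + 49 + 92 + 192 = 377 bits.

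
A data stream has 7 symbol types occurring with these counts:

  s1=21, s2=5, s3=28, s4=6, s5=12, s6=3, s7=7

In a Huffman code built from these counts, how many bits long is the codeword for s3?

2

Huffman merges, smallest pair first:
merge s6(3) and s2(5): 8
merge s4(6) and s7(7): 13
merge 8 and s5(12): 20
merge 13 and 20: 33
merge s1(21) and s3(28): 49
merge 33 and 49: 82
The subtree containing s3 is merged 2 times, so code length = 2.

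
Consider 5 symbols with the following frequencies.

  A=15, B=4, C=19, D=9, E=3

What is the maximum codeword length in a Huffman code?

Merge the two lowest-weight nodes at each step:
E(3) + B(4) → 7
7 + D(9) → 16
A(15) + 16 → 31
C(19) + 31 → 50
Maximum depth reached is 4.

4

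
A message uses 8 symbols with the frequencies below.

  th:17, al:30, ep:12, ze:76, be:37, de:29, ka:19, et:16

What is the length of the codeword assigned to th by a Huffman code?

4

Repeatedly merge the two smallest:
merge ep(12) and et(16): 28
merge th(17) and ka(19): 36
merge 28 and de(29): 57
merge al(30) and 36: 66
merge be(37) and 57: 94
merge 66 and ze(76): 142
merge 94 and 142: 236
th's leaf is at depth 4, giving a 4-bit codeword.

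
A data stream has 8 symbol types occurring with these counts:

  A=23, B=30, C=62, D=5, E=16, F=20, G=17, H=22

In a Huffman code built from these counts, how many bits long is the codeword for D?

Repeatedly merge the two smallest:
D(5) + E(16) → 21
G(17) + F(20) → 37
21 + H(22) → 43
A(23) + B(30) → 53
37 + 43 → 80
53 + C(62) → 115
80 + 115 → 195
D sits 4 levels below the root, so its codeword is 4 bits.

4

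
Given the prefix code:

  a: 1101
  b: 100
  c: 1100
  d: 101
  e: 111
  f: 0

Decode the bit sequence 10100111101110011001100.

dffedccc

Read left to right; each codeword is recognised as soon as it completes (prefix code):
  101→d | 0→f | 0→f | 111→e | 101→d | 1100→c | 1100→c | 1100→c
Decoded message: dffedccc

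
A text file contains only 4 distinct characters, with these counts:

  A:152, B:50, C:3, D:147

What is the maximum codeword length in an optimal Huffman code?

3

Merge the two lowest-weight nodes at each step:
combine C(3), B(50) → 53
combine 53, D(147) → 200
combine A(152), 200 → 352
The first pair merged (C, B) ends up deepest, at depth 3.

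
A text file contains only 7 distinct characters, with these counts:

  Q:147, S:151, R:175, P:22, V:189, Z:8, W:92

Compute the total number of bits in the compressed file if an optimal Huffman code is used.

1989

Build the Huffman tree bottom-up:
Z(8) + P(22) → 30
30 + W(92) → 122
122 + Q(147) → 269
S(151) + R(175) → 326
V(189) + 269 → 458
326 + 458 → 784
Each symbol's bit-cost is frequency × depth; summing gives 1989 bits (equivalently 30 + 122 + 269 + 326 + 458 + 784).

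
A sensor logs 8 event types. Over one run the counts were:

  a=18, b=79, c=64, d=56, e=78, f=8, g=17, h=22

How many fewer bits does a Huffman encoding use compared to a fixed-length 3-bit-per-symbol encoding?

92

Fixed-length: 3 bits × 342 symbols = 1026 bits.
Huffman merges:
combine f(8), g(17) → 25
combine a(18), h(22) → 40
combine 25, 40 → 65
combine d(56), c(64) → 120
combine 65, e(78) → 143
combine b(79), 120 → 199
combine 143, 199 → 342
Huffman total = 25 + 40 + 65 + 120 + 143 + 199 + 342 = 934 bits.
Saving = 1026 − 934 = 92 bits.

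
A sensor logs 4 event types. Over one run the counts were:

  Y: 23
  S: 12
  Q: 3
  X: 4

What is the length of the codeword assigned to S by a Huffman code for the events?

2

Repeatedly merge the two smallest:
merge Q(3) and X(4): 7
merge 7 and S(12): 19
merge 19 and Y(23): 42
The subtree containing S is merged 2 times, so code length = 2.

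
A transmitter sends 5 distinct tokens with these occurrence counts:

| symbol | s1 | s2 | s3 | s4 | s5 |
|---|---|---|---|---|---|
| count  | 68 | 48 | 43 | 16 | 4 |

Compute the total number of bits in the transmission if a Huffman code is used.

Merge the two smallest weights repeatedly:
merge s5(4) and s4(16): 20
merge 20 and s3(43): 63
merge s2(48) and 63: 111
merge s1(68) and 111: 179
The encoded length is the sum of every internal node's weight: 20 + 63 + 111 + 179 = 373 bits.

373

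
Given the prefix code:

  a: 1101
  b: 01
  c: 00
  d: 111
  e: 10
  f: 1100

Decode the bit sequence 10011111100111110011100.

Read left to right; each codeword is recognised as soon as it completes (prefix code):
  10→e | 01→b | 111→d | 1100→f | 111→d | 1100→f | 111→d | 00→c
Decoded message: ebdfdfdc

ebdfdfdc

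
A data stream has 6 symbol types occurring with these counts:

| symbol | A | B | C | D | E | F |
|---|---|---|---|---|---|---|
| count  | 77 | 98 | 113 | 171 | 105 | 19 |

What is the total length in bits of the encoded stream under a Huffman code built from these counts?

1456

Build the Huffman tree bottom-up:
merge F(19) and A(77): 96
merge 96 and B(98): 194
merge E(105) and C(113): 218
merge D(171) and 194: 365
merge 218 and 365: 583
The encoded length is the sum of every internal node's weight: 96 + 194 + 218 + 365 + 583 = 1456 bits.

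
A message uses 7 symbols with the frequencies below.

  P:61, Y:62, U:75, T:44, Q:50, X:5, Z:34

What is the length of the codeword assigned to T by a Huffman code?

Repeatedly merge the two smallest:
merge X(5) and Z(34): 39
merge 39 and T(44): 83
merge Q(50) and P(61): 111
merge Y(62) and U(75): 137
merge 83 and 111: 194
merge 137 and 194: 331
T's leaf is at depth 3, giving a 3-bit codeword.

3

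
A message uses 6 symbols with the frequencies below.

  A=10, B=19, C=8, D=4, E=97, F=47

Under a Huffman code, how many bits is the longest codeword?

5

Merge the two lowest-weight nodes at each step:
merge D(4) and C(8): 12
merge A(10) and 12: 22
merge B(19) and 22: 41
merge 41 and F(47): 88
merge 88 and E(97): 185
Maximum depth reached is 5.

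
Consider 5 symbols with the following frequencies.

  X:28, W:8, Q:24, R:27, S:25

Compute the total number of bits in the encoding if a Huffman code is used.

256

Greedily combine the two least-frequent nodes:
W(8) + Q(24) → 32
S(25) + R(27) → 52
X(28) + 32 → 60
52 + 60 → 112
Each symbol's bit-cost is frequency × depth; summing gives 256 bits (equivalently 32 + 52 + 60 + 112).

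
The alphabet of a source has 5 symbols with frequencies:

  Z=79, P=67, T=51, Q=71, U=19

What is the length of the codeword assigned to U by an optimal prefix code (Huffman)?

Repeatedly merge the two smallest:
combine U(19), T(51) → 70
combine P(67), 70 → 137
combine Q(71), Z(79) → 150
combine 137, 150 → 287
The subtree containing U is merged 3 times, so code length = 3.

3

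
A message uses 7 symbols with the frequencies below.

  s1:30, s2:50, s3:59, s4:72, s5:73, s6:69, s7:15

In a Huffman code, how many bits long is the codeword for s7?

4

Build the tree from the bottom:
s7(15) + s1(30) → 45
45 + s2(50) → 95
s3(59) + s6(69) → 128
s4(72) + s5(73) → 145
95 + 128 → 223
145 + 223 → 368
The subtree containing s7 is merged 4 times, so code length = 4.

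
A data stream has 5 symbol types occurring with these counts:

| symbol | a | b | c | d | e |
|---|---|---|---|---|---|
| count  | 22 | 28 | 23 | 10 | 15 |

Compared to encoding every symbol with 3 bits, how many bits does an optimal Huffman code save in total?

Fixed-length: 3 bits × 98 symbols = 294 bits.
Huffman merges:
merge d(10) and e(15): 25
merge a(22) and c(23): 45
merge 25 and b(28): 53
merge 45 and 53: 98
Huffman total = 25 + 45 + 53 + 98 = 221 bits.
Saving = 294 − 221 = 73 bits.

73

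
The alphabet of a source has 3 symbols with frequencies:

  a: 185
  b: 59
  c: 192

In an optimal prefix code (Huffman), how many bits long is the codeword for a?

Build the tree from the bottom:
b(59) + a(185) → 244
c(192) + 244 → 436
a sits 2 levels below the root, so its codeword is 2 bits.

2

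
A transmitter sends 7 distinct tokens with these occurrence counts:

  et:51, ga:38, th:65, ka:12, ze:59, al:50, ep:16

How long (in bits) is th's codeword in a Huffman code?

2

Build the tree from the bottom:
ka(12) + ep(16) → 28
28 + ga(38) → 66
al(50) + et(51) → 101
ze(59) + th(65) → 124
66 + 101 → 167
124 + 167 → 291
The subtree containing th is merged 2 times, so code length = 2.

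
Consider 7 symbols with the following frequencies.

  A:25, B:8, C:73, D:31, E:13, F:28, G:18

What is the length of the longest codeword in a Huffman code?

5

Merge the two lowest-weight nodes at each step:
merge B(8) and E(13): 21
merge G(18) and 21: 39
merge A(25) and F(28): 53
merge D(31) and 39: 70
merge 53 and 70: 123
merge C(73) and 123: 196
Maximum depth reached is 5.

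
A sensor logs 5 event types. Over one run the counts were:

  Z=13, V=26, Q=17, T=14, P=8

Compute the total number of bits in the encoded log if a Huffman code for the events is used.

177

Build the Huffman tree bottom-up:
combine P(8), Z(13) → 21
combine T(14), Q(17) → 31
combine 21, V(26) → 47
combine 31, 47 → 78
Each symbol's bit-cost is frequency × depth; summing gives 177 bits (equivalently 21 + 31 + 47 + 78).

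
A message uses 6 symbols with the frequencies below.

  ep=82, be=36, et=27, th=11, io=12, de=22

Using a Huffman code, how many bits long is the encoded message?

429

Greedily combine the two least-frequent nodes:
combine th(11), io(12) → 23
combine de(22), 23 → 45
combine et(27), be(36) → 63
combine 45, 63 → 108
combine ep(82), 108 → 190
The encoded length is the sum of every internal node's weight: 23 + 45 + 63 + 108 + 190 = 429 bits.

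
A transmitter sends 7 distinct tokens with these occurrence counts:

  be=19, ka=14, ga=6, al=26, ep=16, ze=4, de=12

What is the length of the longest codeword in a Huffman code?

Merge the two lowest-weight nodes at each step:
combine ze(4), ga(6) → 10
combine 10, de(12) → 22
combine ka(14), ep(16) → 30
combine be(19), 22 → 41
combine al(26), 30 → 56
combine 41, 56 → 97
Maximum depth reached is 4.

4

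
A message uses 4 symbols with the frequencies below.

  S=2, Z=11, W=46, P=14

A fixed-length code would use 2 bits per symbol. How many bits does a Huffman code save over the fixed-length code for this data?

33

Fixed-length: 2 bits × 73 symbols = 146 bits.
Huffman merges:
S(2) + Z(11) → 13
13 + P(14) → 27
27 + W(46) → 73
Huffman total = 13 + 27 + 73 = 113 bits.
Saving = 146 − 113 = 33 bits.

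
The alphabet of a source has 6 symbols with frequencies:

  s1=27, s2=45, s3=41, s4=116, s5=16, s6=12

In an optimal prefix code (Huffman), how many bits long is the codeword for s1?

3

Huffman merges, smallest pair first:
merge s6(12) and s5(16): 28
merge s1(27) and 28: 55
merge s3(41) and s2(45): 86
merge 55 and 86: 141
merge s4(116) and 141: 257
The subtree containing s1 is merged 3 times, so code length = 3.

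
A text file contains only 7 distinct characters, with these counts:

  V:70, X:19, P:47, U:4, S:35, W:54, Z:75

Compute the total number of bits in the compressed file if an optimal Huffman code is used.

790

Greedily combine the two least-frequent nodes:
U(4) + X(19) → 23
23 + S(35) → 58
P(47) + W(54) → 101
58 + V(70) → 128
Z(75) + 101 → 176
128 + 176 → 304
Each symbol's bit-cost is frequency × depth; summing gives 790 bits (equivalently 23 + 58 + 101 + 128 + 176 + 304).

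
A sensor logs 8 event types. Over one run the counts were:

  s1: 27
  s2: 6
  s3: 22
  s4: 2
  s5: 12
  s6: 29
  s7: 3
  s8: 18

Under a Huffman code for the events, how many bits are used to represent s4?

Build the tree from the bottom:
merge s4(2) and s7(3): 5
merge 5 and s2(6): 11
merge 11 and s5(12): 23
merge s8(18) and s3(22): 40
merge 23 and s1(27): 50
merge s6(29) and 40: 69
merge 50 and 69: 119
s4 sits 5 levels below the root, so its codeword is 5 bits.

5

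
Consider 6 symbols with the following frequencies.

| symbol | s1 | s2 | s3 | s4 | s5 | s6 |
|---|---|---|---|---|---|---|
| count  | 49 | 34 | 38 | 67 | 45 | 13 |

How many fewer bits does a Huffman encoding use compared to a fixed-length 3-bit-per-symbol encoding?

116

Fixed-length: 3 bits × 246 symbols = 738 bits.
Huffman merges:
s6(13) + s2(34) → 47
s3(38) + s5(45) → 83
47 + s1(49) → 96
s4(67) + 83 → 150
96 + 150 → 246
Huffman total = 47 + 83 + 96 + 150 + 246 = 622 bits.
Saving = 738 − 622 = 116 bits.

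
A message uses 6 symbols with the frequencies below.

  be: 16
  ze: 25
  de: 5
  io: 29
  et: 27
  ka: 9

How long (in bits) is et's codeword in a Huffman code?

Repeatedly merge the two smallest:
combine de(5), ka(9) → 14
combine 14, be(16) → 30
combine ze(25), et(27) → 52
combine io(29), 30 → 59
combine 52, 59 → 111
The subtree containing et is merged 2 times, so code length = 2.

2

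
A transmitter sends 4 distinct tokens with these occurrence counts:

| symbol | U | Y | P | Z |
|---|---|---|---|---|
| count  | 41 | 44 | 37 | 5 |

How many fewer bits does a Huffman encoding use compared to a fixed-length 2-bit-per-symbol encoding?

2

Fixed-length: 2 bits × 127 symbols = 254 bits.
Huffman merges:
merge Z(5) and P(37): 42
merge U(41) and 42: 83
merge Y(44) and 83: 127
Huffman total = 42 + 83 + 127 = 252 bits.
Saving = 254 − 252 = 2 bits.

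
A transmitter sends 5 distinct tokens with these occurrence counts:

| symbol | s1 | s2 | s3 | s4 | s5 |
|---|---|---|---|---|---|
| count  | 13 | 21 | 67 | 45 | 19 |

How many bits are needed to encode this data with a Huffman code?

348

Greedily combine the two least-frequent nodes:
s1(13) + s5(19) → 32
s2(21) + 32 → 53
s4(45) + 53 → 98
s3(67) + 98 → 165
The encoded length is the sum of every internal node's weight: 32 + 53 + 98 + 165 = 348 bits.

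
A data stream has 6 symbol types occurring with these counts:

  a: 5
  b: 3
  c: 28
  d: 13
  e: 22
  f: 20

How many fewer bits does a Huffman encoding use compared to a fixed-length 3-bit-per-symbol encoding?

62

Fixed-length: 3 bits × 91 symbols = 273 bits.
Huffman merges:
merge b(3) and a(5): 8
merge 8 and d(13): 21
merge f(20) and 21: 41
merge e(22) and c(28): 50
merge 41 and 50: 91
Huffman total = 8 + 21 + 41 + 50 + 91 = 211 bits.
Saving = 273 − 211 = 62 bits.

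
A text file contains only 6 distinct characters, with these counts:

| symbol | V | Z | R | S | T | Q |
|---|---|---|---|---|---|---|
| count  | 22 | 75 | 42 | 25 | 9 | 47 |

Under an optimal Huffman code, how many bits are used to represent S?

Build the tree from the bottom:
merge T(9) and V(22): 31
merge S(25) and 31: 56
merge R(42) and Q(47): 89
merge 56 and Z(75): 131
merge 89 and 131: 220
The subtree containing S is merged 3 times, so code length = 3.

3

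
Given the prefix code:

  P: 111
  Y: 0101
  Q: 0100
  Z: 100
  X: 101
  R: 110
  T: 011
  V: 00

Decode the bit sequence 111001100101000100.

Read left to right; each codeword is recognised as soon as it completes (prefix code):
  111→P | 00→V | 110→R | 0101→Y | 00→V | 0100→Q
Decoded message: PVRYVQ

PVRYVQ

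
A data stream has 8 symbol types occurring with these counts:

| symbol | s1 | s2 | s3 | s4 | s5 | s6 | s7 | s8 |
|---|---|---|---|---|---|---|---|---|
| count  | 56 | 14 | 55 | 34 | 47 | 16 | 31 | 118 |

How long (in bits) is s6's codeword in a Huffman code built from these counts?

Repeatedly merge the two smallest:
s2(14) + s6(16) → 30
30 + s7(31) → 61
s4(34) + s5(47) → 81
s3(55) + s1(56) → 111
61 + 81 → 142
111 + s8(118) → 229
142 + 229 → 371
s6's leaf is at depth 4, giving a 4-bit codeword.

4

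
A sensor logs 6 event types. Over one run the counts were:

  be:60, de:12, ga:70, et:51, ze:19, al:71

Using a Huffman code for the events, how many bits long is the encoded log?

679

Build the Huffman tree bottom-up:
merge de(12) and ze(19): 31
merge 31 and et(51): 82
merge be(60) and ga(70): 130
merge al(71) and 82: 153
merge 130 and 153: 283
Each symbol's bit-cost is frequency × depth; summing gives 679 bits (equivalently 31 + 82 + 130 + 153 + 283).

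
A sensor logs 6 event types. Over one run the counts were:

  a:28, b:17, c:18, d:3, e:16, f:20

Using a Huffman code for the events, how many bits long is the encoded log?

Build the Huffman tree bottom-up:
combine d(3), e(16) → 19
combine b(17), c(18) → 35
combine 19, f(20) → 39
combine a(28), 35 → 63
combine 39, 63 → 102
Total encoded bits = sum of merged weights = 19 + 35 + 39 + 63 + 102 = 258.

258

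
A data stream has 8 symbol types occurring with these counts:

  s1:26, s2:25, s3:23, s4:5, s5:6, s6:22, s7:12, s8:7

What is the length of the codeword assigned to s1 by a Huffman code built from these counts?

2

Repeatedly merge the two smallest:
merge s4(5) and s5(6): 11
merge s8(7) and 11: 18
merge s7(12) and 18: 30
merge s6(22) and s3(23): 45
merge s2(25) and s1(26): 51
merge 30 and 45: 75
merge 51 and 75: 126
s1's leaf is at depth 2, giving a 2-bit codeword.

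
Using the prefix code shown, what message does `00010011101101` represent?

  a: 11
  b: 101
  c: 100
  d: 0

Read left to right; each codeword is recognised as soon as it completes (prefix code):
  0→d | 0→d | 0→d | 100→c | 11→a | 101→b | 101→b
Decoded message: dddcabb

dddcabb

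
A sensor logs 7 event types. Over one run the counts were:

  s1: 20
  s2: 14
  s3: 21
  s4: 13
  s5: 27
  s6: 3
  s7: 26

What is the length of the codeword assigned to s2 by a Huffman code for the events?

3

Build the tree from the bottom:
s6(3) + s4(13) → 16
s2(14) + 16 → 30
s1(20) + s3(21) → 41
s7(26) + s5(27) → 53
30 + 41 → 71
53 + 71 → 124
s2 sits 3 levels below the root, so its codeword is 3 bits.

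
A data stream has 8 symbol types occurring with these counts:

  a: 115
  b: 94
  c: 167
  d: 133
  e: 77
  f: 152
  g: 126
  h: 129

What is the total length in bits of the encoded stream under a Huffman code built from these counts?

2979

Build the Huffman tree bottom-up:
e(77) + b(94) → 171
a(115) + g(126) → 241
h(129) + d(133) → 262
f(152) + c(167) → 319
171 + 241 → 412
262 + 319 → 581
412 + 581 → 993
The encoded length is the sum of every internal node's weight: 171 + 241 + 262 + 319 + 412 + 581 + 993 = 2979 bits.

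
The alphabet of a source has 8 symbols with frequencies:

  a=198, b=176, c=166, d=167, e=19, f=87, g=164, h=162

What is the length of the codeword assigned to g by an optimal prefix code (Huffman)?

3

Build the tree from the bottom:
e(19) + f(87) → 106
106 + h(162) → 268
g(164) + c(166) → 330
d(167) + b(176) → 343
a(198) + 268 → 466
330 + 343 → 673
466 + 673 → 1139
g sits 3 levels below the root, so its codeword is 3 bits.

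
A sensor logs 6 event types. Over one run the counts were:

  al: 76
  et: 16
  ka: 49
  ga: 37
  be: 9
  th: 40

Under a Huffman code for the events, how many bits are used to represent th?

2

Repeatedly merge the two smallest:
be(9) + et(16) → 25
25 + ga(37) → 62
th(40) + ka(49) → 89
62 + al(76) → 138
89 + 138 → 227
The subtree containing th is merged 2 times, so code length = 2.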